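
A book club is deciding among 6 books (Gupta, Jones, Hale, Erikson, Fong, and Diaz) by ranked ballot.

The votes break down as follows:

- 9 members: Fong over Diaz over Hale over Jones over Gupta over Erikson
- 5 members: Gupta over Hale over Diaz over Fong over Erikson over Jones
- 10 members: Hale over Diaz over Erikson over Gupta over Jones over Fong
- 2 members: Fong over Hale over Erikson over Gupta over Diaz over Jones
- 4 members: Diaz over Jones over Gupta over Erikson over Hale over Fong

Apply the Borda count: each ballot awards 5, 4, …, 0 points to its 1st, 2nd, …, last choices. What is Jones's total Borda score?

44

Borda scores:
  Gupta: 9·1 + 5·5 + 10·2 + 2·2 + 4·3 = 70
  Jones: 9·2 + 5·0 + 10·1 + 2·0 + 4·4 = 44
  Hale: 9·3 + 5·4 + 10·5 + 2·4 + 4·1 = 109
  Erikson: 9·0 + 5·1 + 10·3 + 2·3 + 4·2 = 49
  Fong: 9·5 + 5·2 + 10·0 + 2·5 + 4·0 = 65
  Diaz: 9·4 + 5·3 + 10·4 + 2·1 + 4·5 = 113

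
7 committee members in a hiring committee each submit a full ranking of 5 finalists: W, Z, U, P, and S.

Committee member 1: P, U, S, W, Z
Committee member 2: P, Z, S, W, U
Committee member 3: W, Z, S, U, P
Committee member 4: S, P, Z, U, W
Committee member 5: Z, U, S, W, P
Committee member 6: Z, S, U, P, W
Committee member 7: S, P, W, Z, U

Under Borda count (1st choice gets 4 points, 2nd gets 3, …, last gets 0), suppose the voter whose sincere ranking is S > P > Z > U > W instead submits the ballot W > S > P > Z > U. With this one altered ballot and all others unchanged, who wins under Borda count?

S

Borda totals with the altered ballot: W 13, Z 16, U 9, P 14, S 18.
The winner is unchanged: still S.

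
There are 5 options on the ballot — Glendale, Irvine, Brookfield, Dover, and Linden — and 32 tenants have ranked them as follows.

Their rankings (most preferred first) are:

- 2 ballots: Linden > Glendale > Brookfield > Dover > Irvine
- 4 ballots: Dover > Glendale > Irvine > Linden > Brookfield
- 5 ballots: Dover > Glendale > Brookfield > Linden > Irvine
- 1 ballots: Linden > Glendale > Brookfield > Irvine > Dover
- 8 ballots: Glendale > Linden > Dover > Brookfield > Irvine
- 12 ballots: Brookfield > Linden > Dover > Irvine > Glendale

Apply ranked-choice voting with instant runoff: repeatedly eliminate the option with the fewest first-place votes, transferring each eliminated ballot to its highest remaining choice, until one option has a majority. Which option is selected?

Glendale

Round 1: Brookfield 12, Dover 9, Glendale 8, Linden 3, Irvine 0. Irvine has the fewest and is eliminated.
Round 2: Brookfield 12, Dover 9, Glendale 8, Linden 3. Linden has the fewest and is eliminated.
Round 3: Brookfield 12, Glendale 11, Dover 9. Dover has the fewest and is eliminated.
Round 4: Glendale 20, Brookfield 12. Glendale has a majority.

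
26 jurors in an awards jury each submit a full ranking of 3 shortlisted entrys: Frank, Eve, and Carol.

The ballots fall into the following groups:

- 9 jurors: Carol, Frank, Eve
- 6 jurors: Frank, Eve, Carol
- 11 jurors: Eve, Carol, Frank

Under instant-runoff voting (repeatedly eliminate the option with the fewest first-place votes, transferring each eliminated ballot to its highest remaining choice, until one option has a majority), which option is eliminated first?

Frank

Round 1: Eve 11, Carol 9, Frank 6. Frank has the fewest and is eliminated.
Round 2: Eve 17, Carol 9. Eve has a majority.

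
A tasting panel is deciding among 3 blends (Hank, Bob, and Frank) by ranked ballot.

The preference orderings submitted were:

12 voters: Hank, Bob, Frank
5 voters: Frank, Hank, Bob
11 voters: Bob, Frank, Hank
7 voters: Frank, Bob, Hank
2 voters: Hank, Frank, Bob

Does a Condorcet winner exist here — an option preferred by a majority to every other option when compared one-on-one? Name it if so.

Head-to-head results (37 voters total):
Hank vs Bob: Hank wins 19–18.
Hank vs Frank: Frank wins 23–14.
Bob vs Frank: Bob wins 23–14.
No candidate beats all others: Hank beats Bob beats Frank beats Hank, a majority cycle.

There is no Condorcet winner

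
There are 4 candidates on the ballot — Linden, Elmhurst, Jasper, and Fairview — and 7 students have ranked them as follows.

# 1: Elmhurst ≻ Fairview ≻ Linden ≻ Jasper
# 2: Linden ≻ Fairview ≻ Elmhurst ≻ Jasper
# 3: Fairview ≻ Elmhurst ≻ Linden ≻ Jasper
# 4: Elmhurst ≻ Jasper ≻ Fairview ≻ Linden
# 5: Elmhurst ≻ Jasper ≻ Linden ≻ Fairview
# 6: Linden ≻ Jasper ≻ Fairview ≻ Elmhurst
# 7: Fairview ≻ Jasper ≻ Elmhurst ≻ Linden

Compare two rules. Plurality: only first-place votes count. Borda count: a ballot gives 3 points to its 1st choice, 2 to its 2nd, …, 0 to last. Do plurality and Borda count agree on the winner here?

Yes

Plurality first-place counts: Linden 2, Elmhurst 3, Jasper 0, Fairview 2 → Elmhurst.
Borda totals: Linden 9, Elmhurst 13, Jasper 8, Fairview 12 → Elmhurst.
The two rules agree on Elmhurst.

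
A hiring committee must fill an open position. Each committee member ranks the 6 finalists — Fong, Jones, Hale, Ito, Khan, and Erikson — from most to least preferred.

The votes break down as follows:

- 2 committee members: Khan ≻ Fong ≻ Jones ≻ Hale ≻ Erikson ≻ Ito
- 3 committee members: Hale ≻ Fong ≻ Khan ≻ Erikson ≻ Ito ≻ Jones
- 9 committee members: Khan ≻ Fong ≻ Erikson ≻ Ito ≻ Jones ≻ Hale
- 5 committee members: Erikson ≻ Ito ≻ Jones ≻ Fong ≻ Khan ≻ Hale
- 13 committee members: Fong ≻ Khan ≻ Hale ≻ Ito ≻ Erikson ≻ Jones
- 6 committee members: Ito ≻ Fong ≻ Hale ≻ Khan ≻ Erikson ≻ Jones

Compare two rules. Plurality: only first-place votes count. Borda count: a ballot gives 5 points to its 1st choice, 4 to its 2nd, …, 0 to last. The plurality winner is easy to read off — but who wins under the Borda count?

Fong

Plurality first-place counts: Fong 13, Jones 0, Hale 3, Ito 6, Khan 11, Erikson 5 → Fong.
Borda totals: Fong 155, Jones 30, Hale 76, Ito 97, Khan 133, Erikson 79 → Fong.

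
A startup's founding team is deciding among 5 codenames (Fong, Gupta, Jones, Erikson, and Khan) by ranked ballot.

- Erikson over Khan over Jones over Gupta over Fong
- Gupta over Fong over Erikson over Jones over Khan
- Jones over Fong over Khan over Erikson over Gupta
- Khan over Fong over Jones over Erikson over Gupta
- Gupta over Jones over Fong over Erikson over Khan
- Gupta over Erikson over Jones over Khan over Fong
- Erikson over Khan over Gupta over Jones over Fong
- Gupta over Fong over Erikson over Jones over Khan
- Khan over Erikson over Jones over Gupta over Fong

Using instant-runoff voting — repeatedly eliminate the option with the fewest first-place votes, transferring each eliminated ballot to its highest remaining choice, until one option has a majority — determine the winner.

Khan

Round 1: Gupta 4, Erikson 2, Khan 2, Jones 1, Fong 0. Fong has the fewest and is eliminated.
Round 2: Gupta 4, Erikson 2, Khan 2, Jones 1. Jones has the fewest and is eliminated.
Round 3: Gupta 4, Khan 3, Erikson 2. Erikson has the fewest and is eliminated.
Round 4: Khan 5, Gupta 4. Khan has a majority.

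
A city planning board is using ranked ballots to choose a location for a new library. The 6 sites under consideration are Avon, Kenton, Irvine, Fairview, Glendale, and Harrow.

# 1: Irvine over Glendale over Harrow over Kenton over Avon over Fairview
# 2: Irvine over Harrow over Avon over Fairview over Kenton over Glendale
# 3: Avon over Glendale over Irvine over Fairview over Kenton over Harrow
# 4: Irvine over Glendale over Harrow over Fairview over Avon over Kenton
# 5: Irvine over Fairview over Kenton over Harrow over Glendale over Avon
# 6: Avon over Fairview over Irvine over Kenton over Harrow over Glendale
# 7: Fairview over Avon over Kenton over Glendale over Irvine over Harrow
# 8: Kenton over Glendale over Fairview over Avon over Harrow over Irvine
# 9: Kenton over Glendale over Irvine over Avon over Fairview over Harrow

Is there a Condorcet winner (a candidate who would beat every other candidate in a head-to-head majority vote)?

Head-to-head results (9 voters total):
Avon vs Kenton: Avon wins 5–4.
Avon vs Irvine: Irvine wins 5–4.
Avon vs Fairview: Avon wins 5–4.
Avon vs Glendale: Glendale wins 5–4.
Avon vs Harrow: Avon wins 5–4.
Kenton vs Irvine: Irvine wins 6–3.
Kenton vs Fairview: Fairview wins 6–3.
Kenton vs Glendale: Kenton wins 6–3.
Kenton vs Harrow: Kenton wins 6–3.
Irvine vs Fairview: Irvine wins 6–3.
Irvine vs Glendale: Irvine wins 5–4.
Irvine vs Harrow: Irvine wins 8–1.
Fairview vs Glendale: Glendale wins 5–4.
Fairview vs Harrow: Fairview wins 6–3.
Glendale vs Harrow: Glendale wins 6–3.
Irvine beats each rival — Avon (5–4), Kenton (6–3), Fairview (6–3), Glendale (5–4), Harrow (8–1) — so Irvine is the Condorcet winner.

Yes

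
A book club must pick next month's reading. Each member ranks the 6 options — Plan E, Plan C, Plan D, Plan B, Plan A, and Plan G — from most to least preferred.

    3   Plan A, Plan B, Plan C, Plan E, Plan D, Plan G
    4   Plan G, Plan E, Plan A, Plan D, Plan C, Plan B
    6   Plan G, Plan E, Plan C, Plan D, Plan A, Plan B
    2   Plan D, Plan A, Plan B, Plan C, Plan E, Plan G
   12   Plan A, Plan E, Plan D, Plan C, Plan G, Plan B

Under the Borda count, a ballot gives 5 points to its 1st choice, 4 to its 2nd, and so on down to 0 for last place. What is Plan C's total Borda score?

59

Borda scores:
  Plan E: 3·2 + 4·4 + 6·4 + 2·1 + 12·4 = 96
  Plan C: 3·3 + 4·1 + 6·3 + 2·2 + 12·2 = 59
  Plan D: 3·1 + 4·2 + 6·2 + 2·5 + 12·3 = 69
  Plan B: 3·4 + 4·0 + 6·0 + 2·3 + 12·0 = 18
  Plan A: 3·5 + 4·3 + 6·1 + 2·4 + 12·5 = 101
  Plan G: 3·0 + 4·5 + 6·5 + 2·0 + 12·1 = 62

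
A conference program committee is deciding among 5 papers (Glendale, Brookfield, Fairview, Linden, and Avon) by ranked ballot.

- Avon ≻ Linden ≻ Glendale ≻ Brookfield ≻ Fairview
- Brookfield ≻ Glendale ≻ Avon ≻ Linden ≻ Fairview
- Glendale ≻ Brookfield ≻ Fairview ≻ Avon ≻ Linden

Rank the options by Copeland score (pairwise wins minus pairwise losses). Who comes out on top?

Glendale

Pairwise results:
  Glendale vs Brookfield: Glendale wins 2–1.
  Glendale vs Fairview: Glendale wins 3–0.
  Glendale vs Linden: Glendale wins 2–1.
  Glendale vs Avon: Glendale wins 2–1.
  Brookfield vs Fairview: Brookfield wins 3–0.
  Brookfield vs Linden: Brookfield wins 2–1.
  Brookfield vs Avon: Brookfield wins 2–1.
  Fairview vs Linden: Linden wins 2–1.
  Fairview vs Avon: Avon wins 2–1.
  Linden vs Avon: Avon wins 3–0.
Copeland scores (wins − losses):
  Glendale: 4 − 0 = 4
  Brookfield: 3 − 1 = 2
  Fairview: 0 − 4 = -4
  Linden: 1 − 3 = -2
  Avon: 2 − 2 = 0
Glendale has the best Copeland score.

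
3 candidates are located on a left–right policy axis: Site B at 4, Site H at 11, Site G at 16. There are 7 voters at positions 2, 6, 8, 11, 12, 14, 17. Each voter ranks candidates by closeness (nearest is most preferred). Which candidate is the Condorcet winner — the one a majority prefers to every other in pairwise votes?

Site H

With single-peaked preferences on a line, the Condorcet winner is the candidate closest to the median voter.
The median voter (position 11) is closest to Site H at 11.
Check: Site H vs Site B — voters closer to Site H: 5 of 7.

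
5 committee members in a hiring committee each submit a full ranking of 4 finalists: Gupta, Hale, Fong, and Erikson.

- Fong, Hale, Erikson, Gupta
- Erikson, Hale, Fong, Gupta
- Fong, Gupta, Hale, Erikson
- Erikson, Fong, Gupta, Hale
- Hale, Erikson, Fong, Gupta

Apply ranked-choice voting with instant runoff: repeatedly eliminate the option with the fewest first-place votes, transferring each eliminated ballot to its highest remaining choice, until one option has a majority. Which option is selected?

Round 1: Fong 2, Erikson 2, Hale 1, Gupta 0. Gupta has the fewest and is eliminated.
Round 2: Fong 2, Erikson 2, Hale 1. Hale has the fewest and is eliminated.
Round 3: Erikson 3, Fong 2. Erikson has a majority.

Erikson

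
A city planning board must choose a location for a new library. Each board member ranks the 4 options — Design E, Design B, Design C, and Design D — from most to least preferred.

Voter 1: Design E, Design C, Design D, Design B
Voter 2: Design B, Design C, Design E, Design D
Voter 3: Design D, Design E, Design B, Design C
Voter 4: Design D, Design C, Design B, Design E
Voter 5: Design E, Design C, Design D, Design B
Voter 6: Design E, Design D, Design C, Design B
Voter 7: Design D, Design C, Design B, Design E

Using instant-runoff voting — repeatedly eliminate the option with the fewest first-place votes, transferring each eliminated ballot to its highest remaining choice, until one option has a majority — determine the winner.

Round 1: Design E 3, Design D 3, Design B 1, Design C 0. Design C has the fewest and is eliminated.
Round 2: Design E 3, Design D 3, Design B 1. Design B has the fewest and is eliminated.
Round 3: Design E 4, Design D 3. Design E has a majority.

Design E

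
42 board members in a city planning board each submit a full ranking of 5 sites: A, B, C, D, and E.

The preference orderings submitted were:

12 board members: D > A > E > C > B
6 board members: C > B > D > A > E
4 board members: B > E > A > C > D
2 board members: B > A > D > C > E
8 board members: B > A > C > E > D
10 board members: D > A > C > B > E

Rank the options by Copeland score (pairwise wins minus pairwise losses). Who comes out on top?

Pairwise results:
  A vs B: A wins 22–20.
  A vs C: A wins 36–6.
  A vs D: D wins 28–14.
  A vs E: A wins 38–4.
  B vs C: C wins 28–14.
  B vs D: D wins 22–20.
  B vs E: B wins 30–12.
  C vs D: D wins 24–18.
  C vs E: C wins 26–16.
  D vs E: D wins 30–12.
Copeland scores (wins − losses):
  A: 3 − 1 = 2
  B: 1 − 3 = -2
  C: 2 − 2 = 0
  D: 4 − 0 = 4
  E: 0 − 4 = -4
D has the best Copeland score.

D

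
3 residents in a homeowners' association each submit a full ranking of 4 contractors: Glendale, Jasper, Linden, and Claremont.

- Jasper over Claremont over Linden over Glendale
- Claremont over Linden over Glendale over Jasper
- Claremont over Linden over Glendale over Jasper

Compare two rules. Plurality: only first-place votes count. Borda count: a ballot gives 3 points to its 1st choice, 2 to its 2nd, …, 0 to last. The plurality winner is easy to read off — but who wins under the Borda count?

Plurality first-place counts: Glendale 0, Jasper 1, Linden 0, Claremont 2 → Claremont.
Borda totals: Glendale 2, Jasper 3, Linden 5, Claremont 8 → Claremont.

Claremont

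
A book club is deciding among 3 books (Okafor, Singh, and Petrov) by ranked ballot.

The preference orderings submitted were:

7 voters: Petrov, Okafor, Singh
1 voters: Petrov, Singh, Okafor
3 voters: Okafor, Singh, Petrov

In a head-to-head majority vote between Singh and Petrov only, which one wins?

Petrov

Ballots ranking Singh above Petrov: 3.
Ballots ranking Petrov above Singh: 7+1 = 8.
Petrov wins the head-to-head, 8–3.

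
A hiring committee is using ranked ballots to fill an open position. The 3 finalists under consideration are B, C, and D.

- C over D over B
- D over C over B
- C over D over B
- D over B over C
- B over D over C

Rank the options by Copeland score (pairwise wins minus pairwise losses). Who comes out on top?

D

Pairwise results:
  B vs C: C wins 3–2.
  B vs D: D wins 4–1.
  C vs D: D wins 3–2.
Copeland scores (wins − losses):
  B: 0 − 2 = -2
  C: 1 − 1 = 0
  D: 2 − 0 = 2
D has the best Copeland score.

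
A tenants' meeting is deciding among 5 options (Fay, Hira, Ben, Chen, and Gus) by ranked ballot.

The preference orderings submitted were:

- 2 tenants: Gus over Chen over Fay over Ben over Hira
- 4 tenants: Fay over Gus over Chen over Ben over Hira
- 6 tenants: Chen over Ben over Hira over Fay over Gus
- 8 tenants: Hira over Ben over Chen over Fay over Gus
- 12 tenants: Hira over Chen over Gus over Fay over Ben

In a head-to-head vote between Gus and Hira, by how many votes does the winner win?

Ballots ranking Gus above Hira: 2+4 = 6.
Ballots ranking Hira above Gus: 6+8+12 = 26.
Hira wins 26–6, a margin of 20.

20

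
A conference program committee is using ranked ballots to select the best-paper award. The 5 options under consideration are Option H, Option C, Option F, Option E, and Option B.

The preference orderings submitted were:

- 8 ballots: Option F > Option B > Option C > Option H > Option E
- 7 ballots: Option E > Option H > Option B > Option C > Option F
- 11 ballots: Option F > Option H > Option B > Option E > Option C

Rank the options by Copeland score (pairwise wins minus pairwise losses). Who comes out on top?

Option F

Pairwise results:
  Option H vs Option C: Option H wins 18–8.
  Option H vs Option F: Option F wins 19–7.
  Option H vs Option E: Option H wins 19–7.
  Option H vs Option B: Option H wins 18–8.
  Option C vs Option F: Option F wins 19–7.
  Option C vs Option E: Option E wins 18–8.
  Option C vs Option B: Option B wins 26–0.
  Option F vs Option E: Option F wins 19–7.
  Option F vs Option B: Option F wins 19–7.
  Option E vs Option B: Option B wins 19–7.
Copeland scores (wins − losses):
  Option H: 3 − 1 = 2
  Option C: 0 − 4 = -4
  Option F: 4 − 0 = 4
  Option E: 1 − 3 = -2
  Option B: 2 − 2 = 0
Option F has the best Copeland score.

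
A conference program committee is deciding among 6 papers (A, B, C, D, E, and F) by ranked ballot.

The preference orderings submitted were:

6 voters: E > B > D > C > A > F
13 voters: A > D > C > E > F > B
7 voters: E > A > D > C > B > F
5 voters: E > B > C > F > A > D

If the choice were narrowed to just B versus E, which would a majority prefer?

Ballots ranking B above E: 0.
Ballots ranking E above B: 6+13+7+5 = 31.
E wins the head-to-head, 31–0.

E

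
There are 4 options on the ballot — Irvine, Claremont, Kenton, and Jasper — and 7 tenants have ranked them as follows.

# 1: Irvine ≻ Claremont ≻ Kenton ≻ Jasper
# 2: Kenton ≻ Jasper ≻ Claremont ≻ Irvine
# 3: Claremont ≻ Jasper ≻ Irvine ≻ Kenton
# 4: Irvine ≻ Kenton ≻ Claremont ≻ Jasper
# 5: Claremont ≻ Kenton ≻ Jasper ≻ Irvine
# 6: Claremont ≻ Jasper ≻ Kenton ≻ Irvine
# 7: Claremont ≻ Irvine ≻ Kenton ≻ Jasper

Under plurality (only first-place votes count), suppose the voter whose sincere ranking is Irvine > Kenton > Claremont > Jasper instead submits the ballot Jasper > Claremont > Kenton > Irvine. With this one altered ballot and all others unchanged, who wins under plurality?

Claremont

First-place totals with the altered ballot: Irvine 1, Claremont 4, Kenton 1, Jasper 1.
The winner is unchanged: still Claremont.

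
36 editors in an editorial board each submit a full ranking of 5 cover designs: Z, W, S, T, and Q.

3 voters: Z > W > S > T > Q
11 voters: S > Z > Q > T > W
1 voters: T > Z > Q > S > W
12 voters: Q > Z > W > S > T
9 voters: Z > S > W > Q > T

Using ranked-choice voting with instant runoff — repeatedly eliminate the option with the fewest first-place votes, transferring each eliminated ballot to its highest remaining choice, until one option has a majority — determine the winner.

Z

Round 1: Z 12, Q 12, S 11, T 1, W 0. W has the fewest and is eliminated.
Round 2: Z 12, Q 12, S 11, T 1. T has the fewest and is eliminated.
Round 3: Z 13, Q 12, S 11. S has the fewest and is eliminated.
Round 4: Z 24, Q 12. Z has a majority.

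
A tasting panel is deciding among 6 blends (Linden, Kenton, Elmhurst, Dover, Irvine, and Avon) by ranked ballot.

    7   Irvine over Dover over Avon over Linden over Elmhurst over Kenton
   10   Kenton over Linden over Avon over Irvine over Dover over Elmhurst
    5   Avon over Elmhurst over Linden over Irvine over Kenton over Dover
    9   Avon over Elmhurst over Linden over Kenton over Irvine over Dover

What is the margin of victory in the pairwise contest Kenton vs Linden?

Ballots ranking Kenton above Linden: 10.
Ballots ranking Linden above Kenton: 7+5+9 = 21.
Linden wins 21–10, a margin of 11.

11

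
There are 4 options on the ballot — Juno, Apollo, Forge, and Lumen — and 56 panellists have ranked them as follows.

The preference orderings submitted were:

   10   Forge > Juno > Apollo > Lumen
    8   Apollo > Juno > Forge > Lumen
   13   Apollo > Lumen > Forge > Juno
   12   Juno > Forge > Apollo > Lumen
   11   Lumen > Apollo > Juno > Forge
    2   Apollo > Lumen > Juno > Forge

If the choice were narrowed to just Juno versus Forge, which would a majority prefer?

Ballots ranking Juno above Forge: 8+12+11+2 = 33.
Ballots ranking Forge above Juno: 10+13 = 23.
Juno wins the head-to-head, 33–23.

Juno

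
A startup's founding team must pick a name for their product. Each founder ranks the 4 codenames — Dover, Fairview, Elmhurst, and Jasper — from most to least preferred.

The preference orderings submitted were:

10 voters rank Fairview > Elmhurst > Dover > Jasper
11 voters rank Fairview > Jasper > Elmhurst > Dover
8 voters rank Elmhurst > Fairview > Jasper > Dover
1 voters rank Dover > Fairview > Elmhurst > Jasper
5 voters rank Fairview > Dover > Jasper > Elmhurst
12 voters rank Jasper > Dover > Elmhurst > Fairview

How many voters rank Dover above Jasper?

16

Ballots ranking Dover above Jasper: 10+1+5 = 16.
Ballots ranking Jasper above Dover: 11+8+12 = 31.
So 16 of 47 voters prefer Dover to Jasper.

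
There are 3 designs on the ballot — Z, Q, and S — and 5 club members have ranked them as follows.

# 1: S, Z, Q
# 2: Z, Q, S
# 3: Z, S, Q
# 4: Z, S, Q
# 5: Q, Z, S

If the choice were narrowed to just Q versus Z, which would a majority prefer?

Z

Ballots ranking Q above Z: 1.
Ballots ranking Z above Q: 4.
Z wins the head-to-head, 4–1.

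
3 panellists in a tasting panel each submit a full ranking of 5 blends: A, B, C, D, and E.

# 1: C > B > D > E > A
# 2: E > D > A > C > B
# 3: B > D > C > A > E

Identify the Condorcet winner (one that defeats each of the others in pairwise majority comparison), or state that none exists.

Head-to-head results (3 voters total):
A vs B: B wins 2–1.
A vs C: C wins 2–1.
A vs D: D wins 3–0.
A vs E: E wins 2–1.
B vs C: C wins 2–1.
B vs D: B wins 2–1.
B vs E: B wins 2–1.
C vs D: D wins 2–1.
C vs E: C wins 2–1.
D vs E: D wins 2–1.
No candidate beats all others: B beats D beats C beats B, a majority cycle.

There is no Condorcet winner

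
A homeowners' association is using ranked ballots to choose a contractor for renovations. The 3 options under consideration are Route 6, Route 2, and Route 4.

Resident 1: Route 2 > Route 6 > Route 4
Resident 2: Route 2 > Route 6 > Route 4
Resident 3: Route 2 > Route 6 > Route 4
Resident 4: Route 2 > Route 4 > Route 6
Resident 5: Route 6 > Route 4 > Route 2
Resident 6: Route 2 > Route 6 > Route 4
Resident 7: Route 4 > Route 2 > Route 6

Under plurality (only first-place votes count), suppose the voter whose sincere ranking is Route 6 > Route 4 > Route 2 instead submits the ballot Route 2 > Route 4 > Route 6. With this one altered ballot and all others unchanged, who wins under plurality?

Route 2

First-place totals with the altered ballot: Route 6 0, Route 2 6, Route 4 1.
The winner is unchanged: still Route 2.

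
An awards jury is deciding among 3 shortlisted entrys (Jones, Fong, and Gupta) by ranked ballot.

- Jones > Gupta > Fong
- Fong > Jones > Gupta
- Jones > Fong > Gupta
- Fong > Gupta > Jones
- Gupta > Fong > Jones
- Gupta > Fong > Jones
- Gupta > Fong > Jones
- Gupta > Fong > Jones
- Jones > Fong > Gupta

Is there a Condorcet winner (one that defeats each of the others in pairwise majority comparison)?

Head-to-head results (9 voters total):
Jones vs Fong: Fong wins 6–3.
Jones vs Gupta: Gupta wins 5–4.
Fong vs Gupta: Gupta wins 5–4.
Gupta beats each rival — Jones (5–4), Fong (5–4) — so Gupta is the Condorcet winner.

Yes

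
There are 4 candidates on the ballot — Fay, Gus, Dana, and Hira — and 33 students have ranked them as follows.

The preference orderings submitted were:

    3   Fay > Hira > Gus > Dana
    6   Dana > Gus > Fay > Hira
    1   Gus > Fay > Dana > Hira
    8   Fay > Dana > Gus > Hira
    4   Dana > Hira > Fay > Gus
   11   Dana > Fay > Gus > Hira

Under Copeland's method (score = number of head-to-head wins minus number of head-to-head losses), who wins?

Dana

Pairwise results:
  Fay vs Gus: Fay wins 26–7.
  Fay vs Dana: Dana wins 21–12.
  Fay vs Hira: Fay wins 29–4.
  Gus vs Dana: Dana wins 29–4.
  Gus vs Hira: Gus wins 26–7.
  Dana vs Hira: Dana wins 30–3.
Copeland scores (wins − losses):
  Fay: 2 − 1 = 1
  Gus: 1 − 2 = -1
  Dana: 3 − 0 = 3
  Hira: 0 − 3 = -3
Dana has the best Copeland score.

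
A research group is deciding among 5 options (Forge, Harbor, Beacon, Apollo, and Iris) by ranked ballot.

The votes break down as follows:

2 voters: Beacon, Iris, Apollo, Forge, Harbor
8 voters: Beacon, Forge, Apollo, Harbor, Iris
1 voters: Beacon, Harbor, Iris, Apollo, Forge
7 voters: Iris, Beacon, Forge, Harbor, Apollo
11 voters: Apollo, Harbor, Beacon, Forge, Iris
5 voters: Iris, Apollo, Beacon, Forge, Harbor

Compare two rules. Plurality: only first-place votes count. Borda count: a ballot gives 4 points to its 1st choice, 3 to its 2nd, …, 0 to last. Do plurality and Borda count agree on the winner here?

Plurality first-place counts: Forge 0, Harbor 0, Beacon 11, Apollo 11, Iris 12 → Iris.
Borda totals: Forge 56, Harbor 51, Beacon 97, Apollo 80, Iris 56 → Beacon.
The two rules disagree: plurality picks Iris, Borda picks Beacon.

No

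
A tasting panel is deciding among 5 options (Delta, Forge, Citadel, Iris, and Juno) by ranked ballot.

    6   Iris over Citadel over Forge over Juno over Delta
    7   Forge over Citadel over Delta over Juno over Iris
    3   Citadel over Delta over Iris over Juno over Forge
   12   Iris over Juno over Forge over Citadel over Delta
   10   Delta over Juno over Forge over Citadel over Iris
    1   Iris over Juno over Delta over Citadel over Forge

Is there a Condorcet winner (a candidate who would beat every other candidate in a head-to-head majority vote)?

Head-to-head results (39 voters total):
Delta vs Forge: Forge wins 25–14.
Delta vs Citadel: Citadel wins 28–11.
Delta vs Iris: Delta wins 20–19.
Delta vs Juno: Delta wins 20–19.
Forge vs Citadel: Forge wins 29–10.
Forge vs Iris: Iris wins 22–17.
Forge vs Juno: Juno wins 26–13.
Citadel vs Iris: Citadel wins 20–19.
Citadel vs Juno: Juno wins 23–16.
Iris vs Juno: Iris wins 22–17.
No candidate beats all others: Delta beats Iris beats Forge beats Delta, a majority cycle.

No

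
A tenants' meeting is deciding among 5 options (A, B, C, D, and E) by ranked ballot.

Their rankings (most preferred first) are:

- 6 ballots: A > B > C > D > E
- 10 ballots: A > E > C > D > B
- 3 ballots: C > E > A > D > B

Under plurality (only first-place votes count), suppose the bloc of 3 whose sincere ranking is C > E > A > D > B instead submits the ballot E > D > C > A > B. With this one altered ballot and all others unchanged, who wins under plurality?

First-place totals with the altered ballot: A 16, B 0, C 0, D 0, E 3.
The winner is unchanged: still A.

A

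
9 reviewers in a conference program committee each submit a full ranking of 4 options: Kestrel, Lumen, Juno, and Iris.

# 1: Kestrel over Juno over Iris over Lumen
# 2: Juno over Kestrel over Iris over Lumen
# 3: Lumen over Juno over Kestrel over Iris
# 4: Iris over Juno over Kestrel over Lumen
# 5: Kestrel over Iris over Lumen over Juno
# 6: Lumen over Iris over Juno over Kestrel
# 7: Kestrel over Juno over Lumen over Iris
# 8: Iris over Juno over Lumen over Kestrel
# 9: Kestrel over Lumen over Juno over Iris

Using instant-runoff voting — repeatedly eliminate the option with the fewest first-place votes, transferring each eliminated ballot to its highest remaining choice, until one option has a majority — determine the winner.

Round 1: Kestrel 4, Lumen 2, Iris 2, Juno 1. Juno has the fewest and is eliminated.
Round 2: Kestrel 5, Lumen 2, Iris 2. Kestrel has a majority.

Kestrel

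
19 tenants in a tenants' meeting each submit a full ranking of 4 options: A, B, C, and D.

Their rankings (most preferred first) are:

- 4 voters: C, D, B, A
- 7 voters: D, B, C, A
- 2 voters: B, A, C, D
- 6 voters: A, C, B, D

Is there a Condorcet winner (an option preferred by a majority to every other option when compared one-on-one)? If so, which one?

C

Head-to-head results (19 voters total):
A vs B: B wins 13–6.
A vs C: C wins 11–8.
A vs D: D wins 11–8.
B vs C: C wins 10–9.
B vs D: D wins 11–8.
C vs D: C wins 12–7.
C beats each rival — A (11–8), B (10–9), D (12–7) — so C is the Condorcet winner.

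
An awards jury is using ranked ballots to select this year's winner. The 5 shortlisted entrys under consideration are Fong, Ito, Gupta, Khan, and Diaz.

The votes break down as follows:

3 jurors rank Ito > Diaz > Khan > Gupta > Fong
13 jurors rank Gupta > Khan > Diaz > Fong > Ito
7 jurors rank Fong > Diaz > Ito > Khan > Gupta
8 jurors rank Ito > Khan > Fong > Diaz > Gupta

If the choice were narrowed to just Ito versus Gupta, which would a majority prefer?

Ballots ranking Ito above Gupta: 3+7+8 = 18.
Ballots ranking Gupta above Ito: 13.
Ito wins the head-to-head, 18–13.

Ito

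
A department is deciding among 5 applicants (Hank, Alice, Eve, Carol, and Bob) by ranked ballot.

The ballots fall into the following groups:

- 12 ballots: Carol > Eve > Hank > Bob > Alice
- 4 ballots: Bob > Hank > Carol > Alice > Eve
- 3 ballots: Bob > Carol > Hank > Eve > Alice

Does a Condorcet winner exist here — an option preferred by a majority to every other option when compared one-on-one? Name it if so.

Carol

Head-to-head results (19 voters total):
Hank vs Alice: Hank wins 19–0.
Hank vs Eve: Eve wins 12–7.
Hank vs Carol: Carol wins 15–4.
Hank vs Bob: Hank wins 12–7.
Alice vs Eve: Eve wins 15–4.
Alice vs Carol: Carol wins 19–0.
Alice vs Bob: Bob wins 19–0.
Eve vs Carol: Carol wins 19–0.
Eve vs Bob: Eve wins 12–7.
Carol vs Bob: Carol wins 12–7.
Carol beats each rival — Hank (15–4), Alice (19–0), Eve (19–0), Bob (12–7) — so Carol is the Condorcet winner.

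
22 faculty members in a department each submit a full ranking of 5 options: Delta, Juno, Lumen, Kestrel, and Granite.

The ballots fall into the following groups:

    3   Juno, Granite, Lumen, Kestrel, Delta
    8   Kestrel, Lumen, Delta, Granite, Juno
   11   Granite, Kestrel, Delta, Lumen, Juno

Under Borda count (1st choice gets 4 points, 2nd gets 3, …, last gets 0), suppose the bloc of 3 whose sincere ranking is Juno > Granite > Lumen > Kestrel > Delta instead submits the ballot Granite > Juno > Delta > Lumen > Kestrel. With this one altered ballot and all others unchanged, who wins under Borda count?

Borda totals with the altered ballot: Delta 44, Juno 9, Lumen 38, Kestrel 65, Granite 64.
The winner is unchanged: still Kestrel.

Kestrel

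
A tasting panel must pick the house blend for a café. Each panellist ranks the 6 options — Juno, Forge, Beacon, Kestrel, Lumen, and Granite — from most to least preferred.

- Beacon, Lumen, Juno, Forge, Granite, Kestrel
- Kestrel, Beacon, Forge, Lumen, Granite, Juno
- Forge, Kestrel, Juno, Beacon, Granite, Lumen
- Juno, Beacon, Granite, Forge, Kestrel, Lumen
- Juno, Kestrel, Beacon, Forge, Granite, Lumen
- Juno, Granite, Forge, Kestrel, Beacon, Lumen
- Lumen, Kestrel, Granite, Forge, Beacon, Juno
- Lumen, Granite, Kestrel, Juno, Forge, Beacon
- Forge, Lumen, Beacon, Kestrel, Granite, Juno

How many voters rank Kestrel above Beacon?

6

Ballots ranking Kestrel above Beacon: 6.
Ballots ranking Beacon above Kestrel: 3.
So 6 of 9 voters prefer Kestrel to Beacon.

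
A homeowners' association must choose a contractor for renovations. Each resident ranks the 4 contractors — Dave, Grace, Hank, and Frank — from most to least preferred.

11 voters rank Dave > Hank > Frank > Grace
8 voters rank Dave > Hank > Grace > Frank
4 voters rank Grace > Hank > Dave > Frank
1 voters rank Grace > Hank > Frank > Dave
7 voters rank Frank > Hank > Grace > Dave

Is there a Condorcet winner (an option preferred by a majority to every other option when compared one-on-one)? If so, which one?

Head-to-head results (31 voters total):
Dave vs Grace: Dave wins 19–12.
Dave vs Hank: Dave wins 19–12.
Dave vs Frank: Dave wins 23–8.
Grace vs Hank: Hank wins 26–5.
Grace vs Frank: Frank wins 18–13.
Hank vs Frank: Hank wins 24–7.
Dave beats each rival — Grace (19–12), Hank (19–12), Frank (23–8) — so Dave is the Condorcet winner.

Dave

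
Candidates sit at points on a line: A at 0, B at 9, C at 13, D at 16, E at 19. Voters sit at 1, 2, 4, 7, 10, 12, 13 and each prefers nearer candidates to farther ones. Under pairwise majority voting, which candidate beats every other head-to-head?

B

With single-peaked preferences on a line, the Condorcet winner is the candidate closest to the median voter.
The median voter (position 7) is closest to B at 9.
Check: B vs E — voters closer to B: 7 of 7.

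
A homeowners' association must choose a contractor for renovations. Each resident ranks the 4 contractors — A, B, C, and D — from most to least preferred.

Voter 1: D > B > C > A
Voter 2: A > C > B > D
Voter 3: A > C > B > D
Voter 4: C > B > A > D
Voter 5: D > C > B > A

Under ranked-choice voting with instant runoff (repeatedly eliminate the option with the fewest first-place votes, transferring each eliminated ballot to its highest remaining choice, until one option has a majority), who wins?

A

Round 1: A 2, D 2, C 1, B 0. B has the fewest and is eliminated.
Round 2: A 2, D 2, C 1. C has the fewest and is eliminated.
Round 3: A 3, D 2. A has a majority.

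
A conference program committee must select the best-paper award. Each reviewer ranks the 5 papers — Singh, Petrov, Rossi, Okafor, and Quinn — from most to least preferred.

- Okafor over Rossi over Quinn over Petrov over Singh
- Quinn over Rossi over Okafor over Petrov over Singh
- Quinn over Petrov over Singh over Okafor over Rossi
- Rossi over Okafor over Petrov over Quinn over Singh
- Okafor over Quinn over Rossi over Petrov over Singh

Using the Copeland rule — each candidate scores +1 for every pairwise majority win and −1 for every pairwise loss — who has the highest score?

Okafor

Pairwise results:
  Singh vs Petrov: Petrov wins 5–0.
  Singh vs Rossi: Rossi wins 4–1.
  Singh vs Okafor: Okafor wins 4–1.
  Singh vs Quinn: Quinn wins 5–0.
  Petrov vs Rossi: Rossi wins 4–1.
  Petrov vs Okafor: Okafor wins 4–1.
  Petrov vs Quinn: Quinn wins 4–1.
  Rossi vs Okafor: Okafor wins 3–2.
  Rossi vs Quinn: Quinn wins 3–2.
  Okafor vs Quinn: Okafor wins 3–2.
Copeland scores (wins − losses):
  Singh: 0 − 4 = -4
  Petrov: 1 − 3 = -2
  Rossi: 2 − 2 = 0
  Okafor: 4 − 0 = 4
  Quinn: 3 − 1 = 2
Okafor has the best Copeland score.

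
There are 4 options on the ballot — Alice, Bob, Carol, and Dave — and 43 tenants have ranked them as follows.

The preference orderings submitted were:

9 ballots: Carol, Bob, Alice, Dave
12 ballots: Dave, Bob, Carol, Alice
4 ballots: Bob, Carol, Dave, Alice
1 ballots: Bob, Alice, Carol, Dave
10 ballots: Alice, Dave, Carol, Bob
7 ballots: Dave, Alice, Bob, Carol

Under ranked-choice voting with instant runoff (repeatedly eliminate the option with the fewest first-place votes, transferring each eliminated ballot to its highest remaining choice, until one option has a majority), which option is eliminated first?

Round 1: Dave 19, Alice 10, Carol 9, Bob 5. Bob has the fewest and is eliminated.
Round 2: Dave 19, Carol 13, Alice 11. Alice has the fewest and is eliminated.
Round 3: Dave 29, Carol 14. Dave has a majority.

Bob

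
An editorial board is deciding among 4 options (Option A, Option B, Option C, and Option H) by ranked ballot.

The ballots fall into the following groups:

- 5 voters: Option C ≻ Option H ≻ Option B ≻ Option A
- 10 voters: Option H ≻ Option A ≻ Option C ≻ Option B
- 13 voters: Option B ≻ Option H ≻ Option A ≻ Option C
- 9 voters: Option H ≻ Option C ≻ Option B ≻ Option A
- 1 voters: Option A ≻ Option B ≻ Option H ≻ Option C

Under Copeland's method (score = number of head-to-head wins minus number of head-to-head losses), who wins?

Option H

Pairwise results:
  Option A vs Option B: Option B wins 27–11.
  Option A vs Option C: Option A wins 24–14.
  Option A vs Option H: Option H wins 37–1.
  Option B vs Option C: Option C wins 24–14.
  Option B vs Option H: Option H wins 24–14.
  Option C vs Option H: Option H wins 33–5.
Copeland scores (wins − losses):
  Option A: 1 − 2 = -1
  Option B: 1 − 2 = -1
  Option C: 1 − 2 = -1
  Option H: 3 − 0 = 3
Option H has the best Copeland score.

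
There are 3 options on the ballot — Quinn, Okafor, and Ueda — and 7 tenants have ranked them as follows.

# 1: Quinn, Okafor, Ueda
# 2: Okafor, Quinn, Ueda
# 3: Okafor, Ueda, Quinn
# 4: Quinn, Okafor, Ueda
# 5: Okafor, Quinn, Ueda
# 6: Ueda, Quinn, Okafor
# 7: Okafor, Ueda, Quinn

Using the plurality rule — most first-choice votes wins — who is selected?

Okafor

First-place vote totals:
  Quinn: 2
  Okafor: 4
  Ueda: 1
Okafor has the most first-place votes.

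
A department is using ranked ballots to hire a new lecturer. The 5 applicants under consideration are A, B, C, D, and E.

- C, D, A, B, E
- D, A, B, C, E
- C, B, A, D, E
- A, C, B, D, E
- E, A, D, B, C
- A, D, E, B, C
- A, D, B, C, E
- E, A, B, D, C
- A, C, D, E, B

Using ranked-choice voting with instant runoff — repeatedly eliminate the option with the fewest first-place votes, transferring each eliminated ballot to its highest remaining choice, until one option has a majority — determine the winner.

Round 1: A 4, C 2, E 2, D 1, B 0. B has the fewest and is eliminated.
Round 2: A 4, C 2, E 2, D 1. D has the fewest and is eliminated.
Round 3: A 5, C 2, E 2. A has a majority.

A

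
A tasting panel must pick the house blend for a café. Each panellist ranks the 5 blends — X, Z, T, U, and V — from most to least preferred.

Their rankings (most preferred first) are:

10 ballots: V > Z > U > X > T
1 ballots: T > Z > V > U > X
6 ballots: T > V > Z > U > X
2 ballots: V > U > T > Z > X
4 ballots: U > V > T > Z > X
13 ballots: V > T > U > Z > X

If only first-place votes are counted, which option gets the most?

V

First-place vote totals:
  X: 0
  Z: 0
  T: 7
  U: 4
  V: 25
V has the most first-place votes.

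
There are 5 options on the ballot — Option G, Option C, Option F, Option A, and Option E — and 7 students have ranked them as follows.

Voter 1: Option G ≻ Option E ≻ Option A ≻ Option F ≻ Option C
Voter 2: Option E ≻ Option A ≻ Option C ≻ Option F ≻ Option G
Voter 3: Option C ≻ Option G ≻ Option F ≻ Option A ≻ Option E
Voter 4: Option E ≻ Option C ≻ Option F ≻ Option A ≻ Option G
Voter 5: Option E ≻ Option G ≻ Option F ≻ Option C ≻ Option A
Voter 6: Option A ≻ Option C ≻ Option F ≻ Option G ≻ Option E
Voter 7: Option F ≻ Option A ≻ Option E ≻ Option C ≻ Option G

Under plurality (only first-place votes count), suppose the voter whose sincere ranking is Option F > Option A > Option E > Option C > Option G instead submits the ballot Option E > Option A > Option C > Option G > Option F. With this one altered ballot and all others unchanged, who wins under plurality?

First-place totals with the altered ballot: Option G 1, Option C 1, Option F 0, Option A 1, Option E 4.
The winner is unchanged: still Option E.

Option E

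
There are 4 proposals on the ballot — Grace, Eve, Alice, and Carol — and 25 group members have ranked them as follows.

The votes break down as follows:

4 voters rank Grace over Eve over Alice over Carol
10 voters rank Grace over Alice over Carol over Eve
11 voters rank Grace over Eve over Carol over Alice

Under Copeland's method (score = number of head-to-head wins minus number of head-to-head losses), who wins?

Pairwise results:
  Grace vs Eve: Grace wins 25–0.
  Grace vs Alice: Grace wins 25–0.
  Grace vs Carol: Grace wins 25–0.
  Eve vs Alice: Eve wins 15–10.
  Eve vs Carol: Eve wins 15–10.
  Alice vs Carol: Alice wins 14–11.
Copeland scores (wins − losses):
  Grace: 3 − 0 = 3
  Eve: 2 − 1 = 1
  Alice: 1 − 2 = -1
  Carol: 0 − 3 = -3
Grace has the best Copeland score.

Grace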